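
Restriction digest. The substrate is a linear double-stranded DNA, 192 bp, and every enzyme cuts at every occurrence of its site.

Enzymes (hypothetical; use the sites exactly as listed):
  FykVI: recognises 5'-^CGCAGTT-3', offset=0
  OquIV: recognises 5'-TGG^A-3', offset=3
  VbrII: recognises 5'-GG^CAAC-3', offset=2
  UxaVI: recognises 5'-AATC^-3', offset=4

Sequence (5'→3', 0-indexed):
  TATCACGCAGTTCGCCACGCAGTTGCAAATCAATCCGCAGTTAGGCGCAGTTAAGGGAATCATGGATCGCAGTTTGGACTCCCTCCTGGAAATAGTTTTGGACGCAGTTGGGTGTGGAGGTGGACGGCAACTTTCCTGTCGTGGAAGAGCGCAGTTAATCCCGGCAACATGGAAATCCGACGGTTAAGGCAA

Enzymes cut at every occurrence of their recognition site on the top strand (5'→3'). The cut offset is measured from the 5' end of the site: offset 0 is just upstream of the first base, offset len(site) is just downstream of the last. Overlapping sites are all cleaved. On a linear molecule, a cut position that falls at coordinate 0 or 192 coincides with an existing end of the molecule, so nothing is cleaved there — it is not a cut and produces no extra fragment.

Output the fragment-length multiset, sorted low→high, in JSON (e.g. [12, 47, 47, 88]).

Scan for sites:
  FykVI (CGCAGTT, off=0): starts [5, 17, 35, 45, 67, 102, 149] → cuts [5, 17, 35, 45, 67, 102, 149]
  OquIV (TGGA, off=3): starts [62, 74, 86, 98, 114, 120, 141, 169] → cuts [65, 77, 89, 101, 117, 123, 144, 172]
  VbrII (GGCAAC, off=2): starts [125, 162] → cuts [127, 164]
  UxaVI (AATC, off=4): starts [27, 31, 57, 156, 173] → cuts [31, 35, 61, 160, 177]

Pooled cuts: [5, 17, 31, 35, 45, 61, 65, 67, 77, 89, 101, 102, 117, 123, 127, 144, 149, 160, 164, 172, 177]

Fragment lengths:
  [0,5): 5 bp
  [5,17): 12 bp
  [17,31): 14 bp
  [31,35): 4 bp
  [35,45): 10 bp
  [45,61): 16 bp
  [61,65): 4 bp
  [65,67): 2 bp
  [67,77): 10 bp
  [77,89): 12 bp
  [89,101): 12 bp
  [101,102): 1 bp
  [102,117): 15 bp
  [117,123): 6 bp
  [123,127): 4 bp
  [127,144): 17 bp
  [144,149): 5 bp
  [149,160): 11 bp
  [160,164): 4 bp
  [164,172): 8 bp
  [172,177): 5 bp
  [177,192): 15 bp

[1,2,4,4,4,4,5,5,5,6,8,10,10,11,12,12,12,14,15,15,16,17]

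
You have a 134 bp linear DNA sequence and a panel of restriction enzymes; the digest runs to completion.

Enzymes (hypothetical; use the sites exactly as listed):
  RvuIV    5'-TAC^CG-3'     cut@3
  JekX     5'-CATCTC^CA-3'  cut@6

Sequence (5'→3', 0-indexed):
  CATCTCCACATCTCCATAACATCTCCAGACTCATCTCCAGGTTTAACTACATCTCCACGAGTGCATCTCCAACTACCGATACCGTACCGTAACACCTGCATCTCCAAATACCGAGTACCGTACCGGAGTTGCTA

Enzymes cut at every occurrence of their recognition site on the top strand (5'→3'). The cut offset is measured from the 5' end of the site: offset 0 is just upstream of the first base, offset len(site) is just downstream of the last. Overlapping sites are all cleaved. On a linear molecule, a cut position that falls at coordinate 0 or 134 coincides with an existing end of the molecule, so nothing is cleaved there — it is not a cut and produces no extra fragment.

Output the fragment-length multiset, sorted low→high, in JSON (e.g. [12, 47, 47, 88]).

Scan for sites:
  RvuIV TACCG/3: at [73, 79, 84, 108, 115, 120] ⇒ [76, 82, 87, 111, 118, 123]
  JekX CATCTCCA/6: at [0, 8, 19, 31, 49, 63, 98] ⇒ [6, 14, 25, 37, 55, 69, 104]

All cut coordinates (distinct, sorted): [6, 14, 25, 37, 55, 69, 76, 82, 87, 104, 111, 118, 123]

Fragments:
  [0,6): 6 bp
  [6,14): 8 bp
  [14,25): 11 bp
  [25,37): 12 bp
  [37,55): 18 bp
  [55,69): 14 bp
  [69,76): 7 bp
  [76,82): 6 bp
  [82,87): 5 bp
  [87,104): 17 bp
  [104,111): 7 bp
  [111,118): 7 bp
  [118,123): 5 bp
  [123,134): 11 bp

[5,5,6,6,7,7,7,8,11,11,12,14,17,18]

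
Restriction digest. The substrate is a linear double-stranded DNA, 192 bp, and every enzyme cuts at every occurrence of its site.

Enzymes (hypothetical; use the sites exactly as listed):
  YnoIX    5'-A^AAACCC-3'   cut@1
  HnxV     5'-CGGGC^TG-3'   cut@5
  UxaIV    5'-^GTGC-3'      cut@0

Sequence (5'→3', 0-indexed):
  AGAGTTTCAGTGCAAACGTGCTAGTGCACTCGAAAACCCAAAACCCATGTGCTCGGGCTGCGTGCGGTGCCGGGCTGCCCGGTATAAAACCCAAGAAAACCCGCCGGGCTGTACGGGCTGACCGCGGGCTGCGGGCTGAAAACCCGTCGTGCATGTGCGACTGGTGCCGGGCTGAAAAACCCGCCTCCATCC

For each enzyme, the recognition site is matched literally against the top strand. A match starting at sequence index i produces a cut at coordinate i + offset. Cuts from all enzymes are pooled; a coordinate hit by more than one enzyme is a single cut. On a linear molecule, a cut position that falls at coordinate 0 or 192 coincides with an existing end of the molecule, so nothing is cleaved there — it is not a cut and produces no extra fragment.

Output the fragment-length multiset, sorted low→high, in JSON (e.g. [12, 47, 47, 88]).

Site scan:
  YnoIX (AAAACCC, off=1): starts [32, 39, 85, 95, 138, 175] → cuts [33, 40, 86, 96, 139, 176]
  HnxV (CGGGCTG, off=5): starts [53, 70, 104, 113, 124, 131, 167] → cuts [58, 75, 109, 118, 129, 136, 172]
  UxaIV (GTGC, off=0): starts [9, 17, 23, 48, 61, 66, 148, 154, 163] → cuts [9, 17, 23, 48, 61, 66, 148, 154, 163]

All cut coordinates (distinct, sorted): [9, 17, 23, 33, 40, 48, 58, 61, 66, 75, 86, 96, 109, 118, 129, 136, 139, 148, 154, 163, 172, 176]

Fragment lengths:
  [0,9): 9 bp
  [9,17): 8 bp
  [17,23): 6 bp
  [23,33): 10 bp
  [33,40): 7 bp
  [40,48): 8 bp
  [48,58): 10 bp
  [58,61): 3 bp
  [61,66): 5 bp
  [66,75): 9 bp
  [75,86): 11 bp
  [86,96): 10 bp
  [96,109): 13 bp
  [109,118): 9 bp
  [118,129): 11 bp
  [129,136): 7 bp
  [136,139): 3 bp
  [139,148): 9 bp
  [148,154): 6 bp
  [154,163): 9 bp
  [163,172): 9 bp
  [172,176): 4 bp
  [176,192): 16 bp

[3,3,4,5,6,6,7,7,8,8,9,9,9,9,9,9,10,10,10,11,11,13,16]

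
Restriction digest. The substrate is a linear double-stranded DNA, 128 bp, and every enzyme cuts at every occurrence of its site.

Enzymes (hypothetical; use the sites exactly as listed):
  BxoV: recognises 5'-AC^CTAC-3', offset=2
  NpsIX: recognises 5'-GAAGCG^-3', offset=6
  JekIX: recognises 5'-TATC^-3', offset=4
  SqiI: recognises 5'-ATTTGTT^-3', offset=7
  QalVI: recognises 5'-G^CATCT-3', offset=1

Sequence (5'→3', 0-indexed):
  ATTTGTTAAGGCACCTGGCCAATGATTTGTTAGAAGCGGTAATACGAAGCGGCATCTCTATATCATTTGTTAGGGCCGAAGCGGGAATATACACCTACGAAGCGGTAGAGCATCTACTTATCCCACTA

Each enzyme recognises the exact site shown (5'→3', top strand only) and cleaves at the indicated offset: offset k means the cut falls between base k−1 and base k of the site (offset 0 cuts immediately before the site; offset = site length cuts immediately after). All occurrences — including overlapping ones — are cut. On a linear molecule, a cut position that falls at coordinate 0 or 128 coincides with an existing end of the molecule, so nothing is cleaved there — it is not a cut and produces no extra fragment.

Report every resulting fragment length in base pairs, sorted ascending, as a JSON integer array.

Site scan:
  BxoV (ACCTAC, off=2): starts [92] → cuts [94]
  NpsIX (GAAGCG, off=6): starts [32, 45, 77, 98] → cuts [38, 51, 83, 104]
  JekIX (TATC, off=4): starts [60, 118] → cuts [64, 122]
  SqiI (ATTTGTT, off=7): starts [0, 24, 64] → cuts [7, 31, 71]
  QalVI (GCATCT, off=1): starts [51, 109] → cuts [52, 110]

All cut coordinates (distinct, sorted): [7, 31, 38, 51, 52, 64, 71, 83, 94, 104, 110, 122]

Fragment lengths:
  [0,7): 7 bp
  [7,31): 24 bp
  [31,38): 7 bp
  [38,51): 13 bp
  [51,52): 1 bp
  [52,64): 12 bp
  [64,71): 7 bp
  [71,83): 12 bp
  [83,94): 11 bp
  [94,104): 10 bp
  [104,110): 6 bp
  [110,122): 12 bp
  [122,128): 6 bp

[1,6,6,7,7,7,10,11,12,12,12,13,24]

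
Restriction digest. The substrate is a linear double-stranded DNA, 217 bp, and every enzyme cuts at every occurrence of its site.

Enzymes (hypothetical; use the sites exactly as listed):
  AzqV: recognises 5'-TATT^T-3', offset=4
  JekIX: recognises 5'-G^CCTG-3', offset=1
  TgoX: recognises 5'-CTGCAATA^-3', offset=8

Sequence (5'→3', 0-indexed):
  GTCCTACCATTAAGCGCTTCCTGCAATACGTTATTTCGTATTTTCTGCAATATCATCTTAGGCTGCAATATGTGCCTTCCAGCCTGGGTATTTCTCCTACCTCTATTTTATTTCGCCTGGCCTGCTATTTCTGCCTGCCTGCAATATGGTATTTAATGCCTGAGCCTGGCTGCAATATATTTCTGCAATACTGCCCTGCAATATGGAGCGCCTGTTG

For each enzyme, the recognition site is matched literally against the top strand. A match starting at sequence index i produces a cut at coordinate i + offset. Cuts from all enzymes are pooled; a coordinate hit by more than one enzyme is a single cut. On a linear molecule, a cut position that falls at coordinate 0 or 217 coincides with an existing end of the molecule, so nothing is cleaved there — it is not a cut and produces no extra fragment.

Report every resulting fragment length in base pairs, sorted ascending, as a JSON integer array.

[3,4,4,4,5,5,5,6,7,7,7,7,7,9,9,9,10,10,12,13,13,15,18,28]

Site scan:
  AzqV (TATTT, off=4): starts [31, 38, 88, 103, 108, 125, 149, 177] → cuts [35, 42, 92, 107, 112, 129, 153, 181]
  JekIX (GCCTG, off=1): starts [81, 114, 119, 132, 136, 157, 163, 209] → cuts [82, 115, 120, 133, 137, 158, 164, 210]
  TgoX (CTGCAATA, off=8): starts [20, 44, 62, 138, 169, 182, 195] → cuts [28, 52, 70, 146, 177, 190, 203]

Pooled cuts: [28, 35, 42, 52, 70, 82, 92, 107, 112, 115, 120, 129, 133, 137, 146, 153, 158, 164, 177, 181, 190, 203, 210]

Fragment lengths:
  [0,28): 28 bp
  [28,35): 7 bp
  [35,42): 7 bp
  [42,52): 10 bp
  [52,70): 18 bp
  [70,82): 12 bp
  [82,92): 10 bp
  [92,107): 15 bp
  [107,112): 5 bp
  [112,115): 3 bp
  [115,120): 5 bp
  [120,129): 9 bp
  [129,133): 4 bp
  [133,137): 4 bp
  [137,146): 9 bp
  [146,153): 7 bp
  [153,158): 5 bp
  [158,164): 6 bp
  [164,177): 13 bp
  [177,181): 4 bp
  [181,190): 9 bp
  [190,203): 13 bp
  [203,210): 7 bp
  [210,217): 7 bp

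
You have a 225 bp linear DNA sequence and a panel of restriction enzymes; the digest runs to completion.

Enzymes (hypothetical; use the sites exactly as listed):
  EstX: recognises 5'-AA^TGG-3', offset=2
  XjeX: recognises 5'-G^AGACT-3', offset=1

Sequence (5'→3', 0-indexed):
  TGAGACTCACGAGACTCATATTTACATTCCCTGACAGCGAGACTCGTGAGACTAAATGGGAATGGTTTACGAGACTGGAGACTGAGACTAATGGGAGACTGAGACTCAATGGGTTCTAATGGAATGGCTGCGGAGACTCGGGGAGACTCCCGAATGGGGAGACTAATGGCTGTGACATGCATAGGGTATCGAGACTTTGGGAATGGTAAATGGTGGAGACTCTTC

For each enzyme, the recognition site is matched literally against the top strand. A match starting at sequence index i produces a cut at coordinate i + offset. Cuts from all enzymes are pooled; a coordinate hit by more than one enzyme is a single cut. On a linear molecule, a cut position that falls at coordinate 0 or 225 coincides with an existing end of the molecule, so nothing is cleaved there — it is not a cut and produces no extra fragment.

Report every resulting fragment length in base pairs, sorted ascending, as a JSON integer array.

Site scan:
  EstX (AATGG, off=2): starts [54, 60, 89, 107, 117, 122, 152, 164, 201, 208] → cuts [56, 62, 91, 109, 119, 124, 154, 166, 203, 210]
  XjeX (GAGACT, off=1): starts [1, 10, 38, 47, 70, 77, 83, 94, 100, 132, 142, 158, 190, 215] → cuts [2, 11, 39, 48, 71, 78, 84, 95, 101, 133, 143, 159, 191, 216]

All cut coordinates (distinct, sorted): [2, 11, 39, 48, 56, 62, 71, 78, 84, 91, 95, 101, 109, 119, 124, 133, 143, 154, 159, 166, 191, 203, 210, 216]

Fragment lengths:
  [0,2): 2 bp
  [2,11): 9 bp
  [11,39): 28 bp
  [39,48): 9 bp
  [48,56): 8 bp
  [56,62): 6 bp
  [62,71): 9 bp
  [71,78): 7 bp
  [78,84): 6 bp
  [84,91): 7 bp
  [91,95): 4 bp
  [95,101): 6 bp
  [101,109): 8 bp
  [109,119): 10 bp
  [119,124): 5 bp
  [124,133): 9 bp
  [133,143): 10 bp
  [143,154): 11 bp
  [154,159): 5 bp
  [159,166): 7 bp
  [166,191): 25 bp
  [191,203): 12 bp
  [203,210): 7 bp
  [210,216): 6 bp
  [216,225): 9 bp

[2,4,5,5,6,6,6,6,7,7,7,7,8,8,9,9,9,9,9,10,10,11,12,25,28]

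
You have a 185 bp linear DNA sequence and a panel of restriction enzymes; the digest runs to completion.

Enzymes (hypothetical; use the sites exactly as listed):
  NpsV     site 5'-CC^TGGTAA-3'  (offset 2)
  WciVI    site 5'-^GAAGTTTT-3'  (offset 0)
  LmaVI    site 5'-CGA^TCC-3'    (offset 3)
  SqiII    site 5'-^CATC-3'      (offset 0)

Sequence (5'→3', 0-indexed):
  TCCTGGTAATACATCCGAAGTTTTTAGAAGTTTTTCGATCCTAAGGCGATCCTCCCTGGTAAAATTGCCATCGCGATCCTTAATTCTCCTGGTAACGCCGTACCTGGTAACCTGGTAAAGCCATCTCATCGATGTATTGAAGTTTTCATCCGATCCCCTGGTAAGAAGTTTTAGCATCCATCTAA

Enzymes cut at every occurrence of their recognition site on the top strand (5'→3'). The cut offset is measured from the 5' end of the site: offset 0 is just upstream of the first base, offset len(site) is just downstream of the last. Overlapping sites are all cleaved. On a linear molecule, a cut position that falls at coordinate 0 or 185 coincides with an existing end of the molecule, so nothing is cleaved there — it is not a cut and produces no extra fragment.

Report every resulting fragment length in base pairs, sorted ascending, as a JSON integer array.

[3,4,5,5,5,6,7,7,7,8,8,8,8,9,10,10,11,12,12,12,13,15]

Site scan:
  NpsV CCTGGTAA/2: at [1, 54, 87, 102, 110, 156] ⇒ [3, 56, 89, 104, 112, 158]
  WciVI GAAGTTTT/0: at [16, 26, 138, 164] ⇒ [16, 26, 138, 164]
  LmaVI CGATCC/3: at [35, 46, 73, 150] ⇒ [38, 49, 76, 153]
  SqiII CATC/0: at [11, 68, 121, 126, 146, 174, 178] ⇒ [11, 68, 121, 126, 146, 174, 178]

All cut coordinates (distinct, sorted): [3, 11, 16, 26, 38, 49, 56, 68, 76, 89, 104, 112, 121, 126, 138, 146, 153, 158, 164, 174, 178]

Fragments:
  [0,3): 3 bp
  [3,11): 8 bp
  [11,16): 5 bp
  [16,26): 10 bp
  [26,38): 12 bp
  [38,49): 11 bp
  [49,56): 7 bp
  [56,68): 12 bp
  [68,76): 8 bp
  [76,89): 13 bp
  [89,104): 15 bp
  [104,112): 8 bp
  [112,121): 9 bp
  [121,126): 5 bp
  [126,138): 12 bp
  [138,146): 8 bp
  [146,153): 7 bp
  [153,158): 5 bp
  [158,164): 6 bp
  [164,174): 10 bp
  [174,178): 4 bp
  [178,185): 7 bp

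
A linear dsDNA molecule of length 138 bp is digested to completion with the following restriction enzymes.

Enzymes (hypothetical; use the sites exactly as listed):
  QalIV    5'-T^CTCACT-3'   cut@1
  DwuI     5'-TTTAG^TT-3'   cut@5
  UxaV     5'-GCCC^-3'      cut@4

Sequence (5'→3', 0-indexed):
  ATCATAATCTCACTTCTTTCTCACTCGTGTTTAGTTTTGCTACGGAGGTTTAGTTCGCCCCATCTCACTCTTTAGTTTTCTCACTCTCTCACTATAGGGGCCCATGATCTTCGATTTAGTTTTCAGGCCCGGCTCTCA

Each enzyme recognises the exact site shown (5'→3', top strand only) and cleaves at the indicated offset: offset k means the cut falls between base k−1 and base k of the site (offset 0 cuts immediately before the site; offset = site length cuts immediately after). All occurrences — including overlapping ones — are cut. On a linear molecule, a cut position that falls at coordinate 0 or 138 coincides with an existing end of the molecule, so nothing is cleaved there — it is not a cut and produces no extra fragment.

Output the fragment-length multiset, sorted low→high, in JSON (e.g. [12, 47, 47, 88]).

[3,4,7,8,8,8,11,11,12,15,16,16,19]

Per-enzyme occurrences:
  QalIV (TCTCACT, off=1): starts [7, 18, 62, 78, 86] → cuts [8, 19, 63, 79, 87]
  DwuI (TTTAGTT, off=5): starts [29, 48, 70, 114] → cuts [34, 53, 75, 119]
  UxaV (GCCC, off=4): starts [56, 99, 126] → cuts [60, 103, 130]

All cut coordinates (distinct, sorted): [8, 19, 34, 53, 60, 63, 75, 79, 87, 103, 119, 130]

Fragments:
  [0,8): 8 bp
  [8,19): 11 bp
  [19,34): 15 bp
  [34,53): 19 bp
  [53,60): 7 bp
  [60,63): 3 bp
  [63,75): 12 bp
  [75,79): 4 bp
  [79,87): 8 bp
  [87,103): 16 bp
  [103,119): 16 bp
  [119,130): 11 bp
  [130,138): 8 bp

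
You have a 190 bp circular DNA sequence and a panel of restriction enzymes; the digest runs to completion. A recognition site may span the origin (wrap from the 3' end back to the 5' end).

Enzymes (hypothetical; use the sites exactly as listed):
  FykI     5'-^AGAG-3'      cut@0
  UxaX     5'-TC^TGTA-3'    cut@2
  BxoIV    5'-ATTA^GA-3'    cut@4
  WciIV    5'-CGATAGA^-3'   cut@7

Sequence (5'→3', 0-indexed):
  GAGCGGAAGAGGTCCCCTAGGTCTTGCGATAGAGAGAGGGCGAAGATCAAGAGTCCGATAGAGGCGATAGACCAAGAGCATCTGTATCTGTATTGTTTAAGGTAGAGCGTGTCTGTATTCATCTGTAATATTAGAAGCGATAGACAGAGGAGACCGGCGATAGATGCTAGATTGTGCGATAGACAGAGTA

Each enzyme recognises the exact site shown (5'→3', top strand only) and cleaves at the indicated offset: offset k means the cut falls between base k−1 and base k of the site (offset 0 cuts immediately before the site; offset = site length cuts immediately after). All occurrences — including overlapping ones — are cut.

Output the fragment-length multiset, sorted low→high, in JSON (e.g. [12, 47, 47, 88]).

[1,1,1,1,2,3,3,5,6,8,8,9,10,10,10,10,11,15,15,19,19,23]

Per-enzyme occurrences:
  FykI AGAG/0: at [7, 30, 32, 34, 49, 59, 74, 103, 145, 184, 189] ⇒ [7, 30, 32, 34, 49, 59, 74, 103, 145, 184, 189]
  UxaX TCTGTA/2: at [80, 86, 111, 121] ⇒ [82, 88, 113, 123]
  BxoIV ATTAGA/4: at [129] ⇒ [133]
  WciIV CGATAGA/7: at [26, 55, 64, 137, 157, 176] ⇒ [33, 62, 71, 144, 164, 183]

Pooled cuts: [7, 30, 32, 33, 34, 49, 59, 62, 71, 74, 82, 88, 103, 113, 123, 133, 144, 145, 164, 183, 184, 189]

Fragments:
  7→30: 23 bp
  30→32: 2 bp
  32→33: 1 bp
  33→34: 1 bp
  34→49: 15 bp
  49→59: 10 bp
  59→62: 3 bp
  62→71: 9 bp
  71→74: 3 bp
  74→82: 8 bp
  82→88: 6 bp
  88→103: 15 bp
  103→113: 10 bp
  113→123: 10 bp
  123→133: 10 bp
  133→144: 11 bp
  144→145: 1 bp
  145→164: 19 bp
  164→183: 19 bp
  183→184: 1 bp
  184→189: 5 bp
  189→7 (wrap): 190-189+7 = 8 bp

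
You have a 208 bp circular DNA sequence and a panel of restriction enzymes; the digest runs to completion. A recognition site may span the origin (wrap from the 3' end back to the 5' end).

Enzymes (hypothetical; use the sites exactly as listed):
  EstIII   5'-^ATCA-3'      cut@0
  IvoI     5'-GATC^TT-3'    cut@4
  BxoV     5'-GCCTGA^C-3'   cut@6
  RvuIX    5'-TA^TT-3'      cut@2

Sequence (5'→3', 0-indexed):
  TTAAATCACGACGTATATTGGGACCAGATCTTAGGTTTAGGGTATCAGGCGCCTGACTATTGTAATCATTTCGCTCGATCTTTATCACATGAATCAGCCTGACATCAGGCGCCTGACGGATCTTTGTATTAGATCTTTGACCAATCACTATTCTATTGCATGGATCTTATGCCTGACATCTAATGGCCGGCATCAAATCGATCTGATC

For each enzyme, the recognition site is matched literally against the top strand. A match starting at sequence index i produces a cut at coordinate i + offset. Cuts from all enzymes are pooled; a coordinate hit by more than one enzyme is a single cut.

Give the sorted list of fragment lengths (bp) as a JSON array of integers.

[1,3,3,4,5,5,6,6,7,7,8,9,10,10,11,13,13,13,13,13,15,16,17]

Site scan:
  EstIII (ATCA, off=0): starts [4, 43, 64, 83, 92, 103, 143, 191] → cuts [4, 43, 64, 83, 92, 103, 143, 191]
  IvoI (GATCTT, off=4): starts [26, 76, 118, 131, 162, 204] → cuts [0, 30, 80, 122, 135, 166]
  BxoV (GCCTGAC, off=6): starts [50, 96, 110, 170] → cuts [56, 102, 116, 176]
  RvuIX (TATT, off=2): starts [15, 57, 126, 148, 153] → cuts [17, 59, 128, 150, 155]

Pooled cuts: [0, 4, 17, 30, 43, 56, 59, 64, 80, 83, 92, 102, 103, 116, 122, 128, 135, 143, 150, 155, 166, 176, 191]

Fragment lengths:
  0→4: 4 bp
  4→17: 13 bp
  17→30: 13 bp
  30→43: 13 bp
  43→56: 13 bp
  56→59: 3 bp
  59→64: 5 bp
  64→80: 16 bp
  80→83: 3 bp
  83→92: 9 bp
  92→102: 10 bp
  102→103: 1 bp
  103→116: 13 bp
  116→122: 6 bp
  122→128: 6 bp
  128→135: 7 bp
  135→143: 8 bp
  143→150: 7 bp
  150→155: 5 bp
  155→166: 11 bp
  166→176: 10 bp
  176→191: 15 bp
  191→0 (wrap): 208-191+0 = 17 bp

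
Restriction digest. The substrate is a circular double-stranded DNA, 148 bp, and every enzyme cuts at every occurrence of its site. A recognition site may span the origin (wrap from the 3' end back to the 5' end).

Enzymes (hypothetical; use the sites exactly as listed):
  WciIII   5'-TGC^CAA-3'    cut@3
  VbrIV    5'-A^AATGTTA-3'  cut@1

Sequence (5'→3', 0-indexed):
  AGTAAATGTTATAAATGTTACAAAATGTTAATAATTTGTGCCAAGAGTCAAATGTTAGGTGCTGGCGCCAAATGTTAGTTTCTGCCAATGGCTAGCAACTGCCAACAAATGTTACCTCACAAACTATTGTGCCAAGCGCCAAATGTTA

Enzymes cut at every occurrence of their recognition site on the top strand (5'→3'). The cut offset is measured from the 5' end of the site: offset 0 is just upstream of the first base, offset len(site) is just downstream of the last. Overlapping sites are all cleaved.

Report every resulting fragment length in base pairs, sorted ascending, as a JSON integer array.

[5,9,9,9,10,11,15,17,18,20,25]

Site scan:
  WciIII TGCCAA/3: at [38, 82, 99, 129] ⇒ [41, 85, 102, 132]
  VbrIV AAATGTTA/1: at [3, 12, 22, 49, 69, 106, 140] ⇒ [4, 13, 23, 50, 70, 107, 141]

All cut coordinates (distinct, sorted): [4, 13, 23, 41, 50, 70, 85, 102, 107, 132, 141]

Fragments:
  4→13: 9 bp
  13→23: 10 bp
  23→41: 18 bp
  41→50: 9 bp
  50→70: 20 bp
  70→85: 15 bp
  85→102: 17 bp
  102→107: 5 bp
  107→132: 25 bp
  132→141: 9 bp
  141→4 (wrap): 148-141+4 = 11 bp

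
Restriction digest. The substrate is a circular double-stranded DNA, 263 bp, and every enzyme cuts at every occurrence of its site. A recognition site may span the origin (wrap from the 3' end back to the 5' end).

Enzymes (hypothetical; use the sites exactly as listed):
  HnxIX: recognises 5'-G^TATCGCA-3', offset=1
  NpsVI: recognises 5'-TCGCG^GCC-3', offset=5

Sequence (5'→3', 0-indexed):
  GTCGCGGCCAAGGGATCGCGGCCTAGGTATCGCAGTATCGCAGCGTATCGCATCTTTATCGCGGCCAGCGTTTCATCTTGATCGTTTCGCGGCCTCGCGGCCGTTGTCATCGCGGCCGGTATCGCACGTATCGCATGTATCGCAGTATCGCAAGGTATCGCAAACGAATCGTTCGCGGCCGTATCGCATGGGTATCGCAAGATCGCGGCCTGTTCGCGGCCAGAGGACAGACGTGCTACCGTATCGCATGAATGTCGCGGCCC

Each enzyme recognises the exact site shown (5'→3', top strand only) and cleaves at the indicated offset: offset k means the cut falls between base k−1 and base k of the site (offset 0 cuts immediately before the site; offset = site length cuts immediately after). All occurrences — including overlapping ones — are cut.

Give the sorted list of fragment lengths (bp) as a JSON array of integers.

Site scan:
  HnxIX GTATCGCA/1: at [26, 34, 44, 118, 127, 136, 144, 154, 180, 191, 240] ⇒ [27, 35, 45, 119, 128, 137, 145, 155, 181, 192, 241]
  NpsVI TCGCGGCC/5: at [1, 15, 58, 86, 94, 109, 172, 202, 213, 254] ⇒ [6, 20, 63, 91, 99, 114, 177, 207, 218, 259]

Pooled cuts: [6, 20, 27, 35, 45, 63, 91, 99, 114, 119, 128, 137, 145, 155, 177, 181, 192, 207, 218, 241, 259]

Fragments:
  6→20: 14 bp
  20→27: 7 bp
  27→35: 8 bp
  35→45: 10 bp
  45→63: 18 bp
  63→91: 28 bp
  91→99: 8 bp
  99→114: 15 bp
  114→119: 5 bp
  119→128: 9 bp
  128→137: 9 bp
  137→145: 8 bp
  145→155: 10 bp
  155→177: 22 bp
  177→181: 4 bp
  181→192: 11 bp
  192→207: 15 bp
  207→218: 11 bp
  218→241: 23 bp
  241→259: 18 bp
  259→6 (wrap): 263-259+6 = 10 bp

[4,5,7,8,8,8,9,9,10,10,10,11,11,14,15,15,18,18,22,23,28]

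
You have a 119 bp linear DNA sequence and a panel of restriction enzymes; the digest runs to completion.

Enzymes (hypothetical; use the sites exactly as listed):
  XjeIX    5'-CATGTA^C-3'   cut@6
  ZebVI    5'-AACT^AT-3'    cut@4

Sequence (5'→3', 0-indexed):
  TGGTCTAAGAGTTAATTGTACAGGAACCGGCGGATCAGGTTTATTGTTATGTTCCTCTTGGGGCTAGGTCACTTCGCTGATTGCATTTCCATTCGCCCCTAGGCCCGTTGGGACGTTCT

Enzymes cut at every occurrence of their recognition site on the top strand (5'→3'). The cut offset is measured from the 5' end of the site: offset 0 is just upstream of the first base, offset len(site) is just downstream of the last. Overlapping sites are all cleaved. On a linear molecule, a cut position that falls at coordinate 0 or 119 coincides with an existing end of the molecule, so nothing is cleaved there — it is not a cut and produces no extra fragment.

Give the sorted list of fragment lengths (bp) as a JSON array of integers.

[119]

Per-enzyme occurrences:
  XjeIX (CATGTAC, off=6): no sites
  ZebVI (AACTAT, off=4): no sites

All cut coordinates (distinct, sorted): ∅

Fragment lengths:
  no cuts → one linear fragment of 119 bp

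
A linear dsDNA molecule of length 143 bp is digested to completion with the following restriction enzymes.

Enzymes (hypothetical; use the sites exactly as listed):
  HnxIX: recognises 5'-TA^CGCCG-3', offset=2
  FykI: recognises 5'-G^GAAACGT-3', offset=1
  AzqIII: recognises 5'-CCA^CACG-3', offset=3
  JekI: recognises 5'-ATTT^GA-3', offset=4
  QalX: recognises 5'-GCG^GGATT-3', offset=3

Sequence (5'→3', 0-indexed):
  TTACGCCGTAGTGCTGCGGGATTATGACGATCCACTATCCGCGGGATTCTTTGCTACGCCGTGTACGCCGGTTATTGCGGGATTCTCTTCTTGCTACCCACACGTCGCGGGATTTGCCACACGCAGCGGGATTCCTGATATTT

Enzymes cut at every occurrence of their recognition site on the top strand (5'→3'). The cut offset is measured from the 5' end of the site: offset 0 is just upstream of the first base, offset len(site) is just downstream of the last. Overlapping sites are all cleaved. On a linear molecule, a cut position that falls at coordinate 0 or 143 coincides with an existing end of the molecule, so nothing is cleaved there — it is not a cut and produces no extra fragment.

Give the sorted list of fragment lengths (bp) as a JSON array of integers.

[3,9,9,9,10,13,14,15,15,21,25]

Scan for sites:
  HnxIX (TACGCCG, off=2): starts [1, 54, 63] → cuts [3, 56, 65]
  FykI (GGAAACGT, off=1): no sites
  AzqIII (CCACACG, off=3): starts [97, 116] → cuts [100, 119]
  JekI (ATTTGA, off=4): no sites
  QalX (GCGGGATT, off=3): starts [15, 40, 76, 106, 125] → cuts [18, 43, 79, 109, 128]

Pooled cuts: [3, 18, 43, 56, 65, 79, 100, 109, 119, 128]

Fragments:
  [0,3): 3 bp
  [3,18): 15 bp
  [18,43): 25 bp
  [43,56): 13 bp
  [56,65): 9 bp
  [65,79): 14 bp
  [79,100): 21 bp
  [100,109): 9 bp
  [109,119): 10 bp
  [119,128): 9 bp
  [128,143): 15 bp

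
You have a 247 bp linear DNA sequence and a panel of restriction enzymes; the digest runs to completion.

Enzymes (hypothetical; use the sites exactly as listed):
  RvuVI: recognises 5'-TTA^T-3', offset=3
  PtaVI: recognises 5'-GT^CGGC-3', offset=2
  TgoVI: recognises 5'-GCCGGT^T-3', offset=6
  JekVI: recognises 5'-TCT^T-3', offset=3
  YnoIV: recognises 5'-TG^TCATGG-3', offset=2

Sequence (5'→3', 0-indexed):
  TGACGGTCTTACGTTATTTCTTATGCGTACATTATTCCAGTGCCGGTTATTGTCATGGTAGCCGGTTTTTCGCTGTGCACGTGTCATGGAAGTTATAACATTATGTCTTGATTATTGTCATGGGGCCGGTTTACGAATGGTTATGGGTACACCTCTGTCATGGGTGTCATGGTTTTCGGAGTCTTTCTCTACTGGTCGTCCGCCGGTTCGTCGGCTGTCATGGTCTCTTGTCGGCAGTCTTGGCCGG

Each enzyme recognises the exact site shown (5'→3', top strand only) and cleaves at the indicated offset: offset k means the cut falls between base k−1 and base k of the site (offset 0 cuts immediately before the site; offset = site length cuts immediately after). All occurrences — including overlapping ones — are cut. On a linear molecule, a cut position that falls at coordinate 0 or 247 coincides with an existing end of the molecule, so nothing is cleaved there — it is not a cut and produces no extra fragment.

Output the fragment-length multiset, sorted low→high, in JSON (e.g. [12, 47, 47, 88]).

[2,2,3,3,3,4,5,5,6,6,7,7,8,9,9,9,11,11,12,13,13,13,14,14,17,18,23]

Scan for sites:
  RvuVI TTAT/3: at [13, 20, 31, 46, 92, 100, 111, 140] ⇒ [16, 23, 34, 49, 95, 103, 114, 143]
  PtaVI GTCGGC/2: at [209, 229] ⇒ [211, 231]
  TgoVI GCCGGTT/6: at [41, 60, 124, 201] ⇒ [47, 66, 130, 207]
  JekVI TCTT/3: at [6, 18, 105, 181, 225, 237] ⇒ [9, 21, 108, 184, 228, 240]
  YnoIV TGTCATGG/2: at [50, 81, 115, 155, 164, 215] ⇒ [52, 83, 117, 157, 166, 217]

Pooled cuts: [9, 16, 21, 23, 34, 47, 49, 52, 66, 83, 95, 103, 108, 114, 117, 130, 143, 157, 166, 184, 207, 211, 217, 228, 231, 240]

Fragments:
  [0,9): 9 bp
  [9,16): 7 bp
  [16,21): 5 bp
  [21,23): 2 bp
  [23,34): 11 bp
  [34,47): 13 bp
  [47,49): 2 bp
  [49,52): 3 bp
  [52,66): 14 bp
  [66,83): 17 bp
  [83,95): 12 bp
  [95,103): 8 bp
  [103,108): 5 bp
  [108,114): 6 bp
  [114,117): 3 bp
  [117,130): 13 bp
  [130,143): 13 bp
  [143,157): 14 bp
  [157,166): 9 bp
  [166,184): 18 bp
  [184,207): 23 bp
  [207,211): 4 bp
  [211,217): 6 bp
  [217,228): 11 bp
  [228,231): 3 bp
  [231,240): 9 bp
  [240,247): 7 bp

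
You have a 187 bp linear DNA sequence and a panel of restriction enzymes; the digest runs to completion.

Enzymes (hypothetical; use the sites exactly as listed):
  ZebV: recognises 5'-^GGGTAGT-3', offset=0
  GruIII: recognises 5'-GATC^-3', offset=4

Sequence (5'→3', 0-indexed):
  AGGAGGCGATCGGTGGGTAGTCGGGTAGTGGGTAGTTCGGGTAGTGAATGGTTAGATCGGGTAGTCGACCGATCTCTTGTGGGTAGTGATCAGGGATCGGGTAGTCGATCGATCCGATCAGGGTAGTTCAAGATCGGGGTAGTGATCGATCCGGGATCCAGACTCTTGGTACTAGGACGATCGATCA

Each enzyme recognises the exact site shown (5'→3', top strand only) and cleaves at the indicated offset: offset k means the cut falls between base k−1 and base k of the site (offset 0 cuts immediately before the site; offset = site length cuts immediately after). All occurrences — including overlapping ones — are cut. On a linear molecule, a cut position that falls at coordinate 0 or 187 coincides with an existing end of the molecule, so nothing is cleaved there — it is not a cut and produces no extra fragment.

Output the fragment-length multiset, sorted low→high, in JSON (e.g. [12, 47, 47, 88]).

[1,1,1,3,4,4,4,5,6,7,7,7,8,9,11,11,11,12,15,16,20,24]

Site scan:
  ZebV GGGTAGT/0: at [14, 22, 29, 38, 58, 80, 98, 120, 136] ⇒ [14, 22, 29, 38, 58, 80, 98, 120, 136]
  GruIII GATC/4: at [7, 54, 70, 87, 94, 106, 110, 115, 131, 143, 147, 154, 178, 182] ⇒ [11, 58, 74, 91, 98, 110, 114, 119, 135, 147, 151, 158, 182, 186]

Pooled cuts: [11, 14, 22, 29, 38, 58, 74, 80, 91, 98, 110, 114, 119, 120, 135, 136, 147, 151, 158, 182, 186]

Fragment lengths:
  [0,11): 11 bp
  [11,14): 3 bp
  [14,22): 8 bp
  [22,29): 7 bp
  [29,38): 9 bp
  [38,58): 20 bp
  [58,74): 16 bp
  [74,80): 6 bp
  [80,91): 11 bp
  [91,98): 7 bp
  [98,110): 12 bp
  [110,114): 4 bp
  [114,119): 5 bp
  [119,120): 1 bp
  [120,135): 15 bp
  [135,136): 1 bp
  [136,147): 11 bp
  [147,151): 4 bp
  [151,158): 7 bp
  [158,182): 24 bp
  [182,186): 4 bp
  [186,187): 1 bp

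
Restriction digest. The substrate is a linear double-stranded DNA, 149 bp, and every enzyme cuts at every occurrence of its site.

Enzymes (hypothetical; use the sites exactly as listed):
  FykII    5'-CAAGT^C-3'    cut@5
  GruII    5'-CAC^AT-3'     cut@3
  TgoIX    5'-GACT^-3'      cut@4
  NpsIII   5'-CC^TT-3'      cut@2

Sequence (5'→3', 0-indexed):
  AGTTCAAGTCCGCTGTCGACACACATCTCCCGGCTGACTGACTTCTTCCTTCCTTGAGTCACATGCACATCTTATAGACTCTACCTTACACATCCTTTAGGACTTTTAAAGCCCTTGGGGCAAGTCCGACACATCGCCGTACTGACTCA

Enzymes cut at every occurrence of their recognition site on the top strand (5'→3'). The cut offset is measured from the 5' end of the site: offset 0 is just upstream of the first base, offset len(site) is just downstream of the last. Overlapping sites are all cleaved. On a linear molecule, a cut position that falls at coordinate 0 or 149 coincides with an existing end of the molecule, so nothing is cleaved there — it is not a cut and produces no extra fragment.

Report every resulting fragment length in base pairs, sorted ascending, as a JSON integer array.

Site scan:
  FykII (CAAGTC, off=5): starts [4, 120] → cuts [9, 125]
  GruII (CACAT, off=3): starts [21, 59, 65, 88, 129] → cuts [24, 62, 68, 91, 132]
  TgoIX (GACT, off=4): starts [35, 39, 76, 100, 143] → cuts [39, 43, 80, 104, 147]
  NpsIII (CCTT, off=2): starts [47, 51, 83, 93, 112] → cuts [49, 53, 85, 95, 114]

All cut coordinates (distinct, sorted): [9, 24, 39, 43, 49, 53, 62, 68, 80, 85, 91, 95, 104, 114, 125, 132, 147]

Fragments:
  [0,9): 9 bp
  [9,24): 15 bp
  [24,39): 15 bp
  [39,43): 4 bp
  [43,49): 6 bp
  [49,53): 4 bp
  [53,62): 9 bp
  [62,68): 6 bp
  [68,80): 12 bp
  [80,85): 5 bp
  [85,91): 6 bp
  [91,95): 4 bp
  [95,104): 9 bp
  [104,114): 10 bp
  [114,125): 11 bp
  [125,132): 7 bp
  [132,147): 15 bp
  [147,149): 2 bp

[2,4,4,4,5,6,6,6,7,9,9,9,10,11,12,15,15,15]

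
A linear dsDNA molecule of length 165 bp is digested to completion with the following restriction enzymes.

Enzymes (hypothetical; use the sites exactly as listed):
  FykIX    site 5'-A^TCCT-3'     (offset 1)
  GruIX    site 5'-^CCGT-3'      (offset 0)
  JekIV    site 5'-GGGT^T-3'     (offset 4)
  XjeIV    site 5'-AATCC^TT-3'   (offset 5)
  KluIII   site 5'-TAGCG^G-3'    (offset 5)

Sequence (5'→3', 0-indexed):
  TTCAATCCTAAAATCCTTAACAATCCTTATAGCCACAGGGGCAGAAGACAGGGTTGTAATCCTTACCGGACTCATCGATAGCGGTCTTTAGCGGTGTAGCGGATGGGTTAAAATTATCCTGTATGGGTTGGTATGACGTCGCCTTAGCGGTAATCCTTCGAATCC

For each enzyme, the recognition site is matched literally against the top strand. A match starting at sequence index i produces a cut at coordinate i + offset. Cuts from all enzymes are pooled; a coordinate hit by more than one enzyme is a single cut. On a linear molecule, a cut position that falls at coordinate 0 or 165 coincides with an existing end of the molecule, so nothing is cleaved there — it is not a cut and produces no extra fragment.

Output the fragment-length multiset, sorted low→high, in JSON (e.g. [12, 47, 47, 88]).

Scan for sites:
  FykIX ATCCT/1: at [4, 12, 22, 58, 115, 152] ⇒ [5, 13, 23, 59, 116, 153]
  GruIX (CCGT, off=0): no sites
  JekIV GGGTT/4: at [50, 104, 124] ⇒ [54, 108, 128]
  XjeIV AATCCTT/5: at [11, 21, 57, 151] ⇒ [16, 26, 62, 156]
  KluIII TAGCGG/5: at [78, 88, 96, 144] ⇒ [83, 93, 101, 149]

All cut coordinates (distinct, sorted): [5, 13, 16, 23, 26, 54, 59, 62, 83, 93, 101, 108, 116, 128, 149, 153, 156]

Fragment lengths:
  [0,5): 5 bp
  [5,13): 8 bp
  [13,16): 3 bp
  [16,23): 7 bp
  [23,26): 3 bp
  [26,54): 28 bp
  [54,59): 5 bp
  [59,62): 3 bp
  [62,83): 21 bp
  [83,93): 10 bp
  [93,101): 8 bp
  [101,108): 7 bp
  [108,116): 8 bp
  [116,128): 12 bp
  [128,149): 21 bp
  [149,153): 4 bp
  [153,156): 3 bp
  [156,165): 9 bp

[3,3,3,3,4,5,5,7,7,8,8,8,9,10,12,21,21,28]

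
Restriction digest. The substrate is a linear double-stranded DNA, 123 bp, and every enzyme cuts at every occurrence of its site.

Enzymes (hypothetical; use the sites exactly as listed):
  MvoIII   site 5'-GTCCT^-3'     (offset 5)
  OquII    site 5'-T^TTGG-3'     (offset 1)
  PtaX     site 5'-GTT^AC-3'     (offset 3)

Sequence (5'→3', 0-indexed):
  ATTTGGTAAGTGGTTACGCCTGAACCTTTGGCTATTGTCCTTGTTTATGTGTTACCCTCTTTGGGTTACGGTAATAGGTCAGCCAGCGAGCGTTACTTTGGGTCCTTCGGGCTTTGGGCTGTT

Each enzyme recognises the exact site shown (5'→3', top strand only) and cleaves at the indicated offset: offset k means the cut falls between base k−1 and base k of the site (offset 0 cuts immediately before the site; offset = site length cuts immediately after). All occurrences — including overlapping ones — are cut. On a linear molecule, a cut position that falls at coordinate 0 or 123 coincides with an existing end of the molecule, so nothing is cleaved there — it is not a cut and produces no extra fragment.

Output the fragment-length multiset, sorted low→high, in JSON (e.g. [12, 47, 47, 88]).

[2,3,7,7,7,9,10,12,12,13,14,27]

Per-enzyme occurrences:
  MvoIII GTCCT/5: at [36, 101] ⇒ [41, 106]
  OquII TTTGG/1: at [1, 26, 59, 96, 112] ⇒ [2, 27, 60, 97, 113]
  PtaX GTTAC/3: at [12, 50, 64, 91] ⇒ [15, 53, 67, 94]

All cut coordinates (distinct, sorted): [2, 15, 27, 41, 53, 60, 67, 94, 97, 106, 113]

Fragment lengths:
  [0,2): 2 bp
  [2,15): 13 bp
  [15,27): 12 bp
  [27,41): 14 bp
  [41,53): 12 bp
  [53,60): 7 bp
  [60,67): 7 bp
  [67,94): 27 bp
  [94,97): 3 bp
  [97,106): 9 bp
  [106,113): 7 bp
  [113,123): 10 bp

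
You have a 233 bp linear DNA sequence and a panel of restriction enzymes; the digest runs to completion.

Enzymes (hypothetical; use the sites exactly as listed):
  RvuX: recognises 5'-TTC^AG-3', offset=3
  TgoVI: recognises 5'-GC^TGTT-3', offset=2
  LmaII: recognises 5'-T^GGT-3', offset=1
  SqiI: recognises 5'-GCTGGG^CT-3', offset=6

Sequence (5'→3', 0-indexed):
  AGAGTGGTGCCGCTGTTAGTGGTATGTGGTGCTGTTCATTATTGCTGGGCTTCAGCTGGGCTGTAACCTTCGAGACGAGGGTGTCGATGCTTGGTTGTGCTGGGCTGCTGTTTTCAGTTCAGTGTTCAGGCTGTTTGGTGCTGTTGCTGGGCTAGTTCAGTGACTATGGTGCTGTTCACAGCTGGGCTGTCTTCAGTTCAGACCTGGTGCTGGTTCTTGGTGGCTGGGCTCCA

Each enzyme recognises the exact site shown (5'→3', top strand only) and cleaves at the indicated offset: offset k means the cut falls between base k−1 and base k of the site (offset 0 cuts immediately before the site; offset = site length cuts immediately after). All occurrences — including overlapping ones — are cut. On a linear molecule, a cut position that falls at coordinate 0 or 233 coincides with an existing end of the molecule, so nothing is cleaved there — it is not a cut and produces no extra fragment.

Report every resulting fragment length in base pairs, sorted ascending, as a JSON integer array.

[4,4,4,5,5,5,5,5,5,5,5,6,6,7,7,7,7,7,7,7,8,8,9,10,10,12,14,17,32]

Site scan:
  RvuX (TTCAG, off=3): starts [50, 112, 117, 124, 155, 191, 196] → cuts [53, 115, 120, 127, 158, 194, 199]
  TgoVI (GCTGTT, off=2): starts [11, 30, 106, 129, 139, 170] → cuts [13, 32, 108, 131, 141, 172]
  LmaII (TGGT, off=1): starts [4, 19, 26, 91, 135, 166, 204, 210, 217] → cuts [5, 20, 27, 92, 136, 167, 205, 211, 218]
  SqiI (GCTGGGCT, off=6): starts [43, 54, 98, 145, 180, 222] → cuts [49, 60, 104, 151, 186, 228]

All cut coordinates (distinct, sorted): [5, 13, 20, 27, 32, 49, 53, 60, 92, 104, 108, 115, 120, 127, 131, 136, 141, 151, 158, 167, 172, 186, 194, 199, 205, 211, 218, 228]

Fragment lengths:
  [0,5): 5 bp
  [5,13): 8 bp
  [13,20): 7 bp
  [20,27): 7 bp
  [27,32): 5 bp
  [32,49): 17 bp
  [49,53): 4 bp
  [53,60): 7 bp
  [60,92): 32 bp
  [92,104): 12 bp
  [104,108): 4 bp
  [108,115): 7 bp
  [115,120): 5 bp
  [120,127): 7 bp
  [127,131): 4 bp
  [131,136): 5 bp
  [136,141): 5 bp
  [141,151): 10 bp
  [151,158): 7 bp
  [158,167): 9 bp
  [167,172): 5 bp
  [172,186): 14 bp
  [186,194): 8 bp
  [194,199): 5 bp
  [199,205): 6 bp
  [205,211): 6 bp
  [211,218): 7 bp
  [218,228): 10 bp
  [228,233): 5 bp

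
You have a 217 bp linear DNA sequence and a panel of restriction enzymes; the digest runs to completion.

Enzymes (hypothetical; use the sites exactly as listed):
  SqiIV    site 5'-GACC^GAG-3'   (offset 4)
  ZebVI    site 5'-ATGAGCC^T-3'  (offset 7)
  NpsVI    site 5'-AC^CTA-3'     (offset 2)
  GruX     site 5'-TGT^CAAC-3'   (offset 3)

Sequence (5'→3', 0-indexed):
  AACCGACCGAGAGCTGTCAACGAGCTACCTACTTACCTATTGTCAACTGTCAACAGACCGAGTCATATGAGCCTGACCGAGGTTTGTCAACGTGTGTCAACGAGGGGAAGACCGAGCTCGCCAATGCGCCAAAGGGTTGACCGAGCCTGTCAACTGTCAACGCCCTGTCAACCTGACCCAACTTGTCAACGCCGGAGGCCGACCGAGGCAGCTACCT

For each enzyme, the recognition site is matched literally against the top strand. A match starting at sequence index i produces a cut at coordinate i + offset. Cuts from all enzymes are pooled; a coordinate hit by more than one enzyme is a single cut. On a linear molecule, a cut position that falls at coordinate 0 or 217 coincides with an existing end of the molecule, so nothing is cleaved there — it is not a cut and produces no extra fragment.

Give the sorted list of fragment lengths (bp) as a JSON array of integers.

Scan for sites:
  SqiIV (GACCGAG, off=4): starts [4, 55, 74, 109, 138, 200] → cuts [8, 59, 78, 113, 142, 204]
  ZebVI (ATGAGCCT, off=7): starts [66] → cuts [73]
  NpsVI (ACCTA, off=2): starts [26, 34] → cuts [28, 36]
  GruX (TGTCAAC, off=3): starts [14, 40, 47, 84, 94, 147, 154, 165, 183] → cuts [17, 43, 50, 87, 97, 150, 157, 168, 186]

All cut coordinates (distinct, sorted): [8, 17, 28, 36, 43, 50, 59, 73, 78, 87, 97, 113, 142, 150, 157, 168, 186, 204]

Fragment lengths:
  [0,8): 8 bp
  [8,17): 9 bp
  [17,28): 11 bp
  [28,36): 8 bp
  [36,43): 7 bp
  [43,50): 7 bp
  [50,59): 9 bp
  [59,73): 14 bp
  [73,78): 5 bp
  [78,87): 9 bp
  [87,97): 10 bp
  [97,113): 16 bp
  [113,142): 29 bp
  [142,150): 8 bp
  [150,157): 7 bp
  [157,168): 11 bp
  [168,186): 18 bp
  [186,204): 18 bp
  [204,217): 13 bp

[5,7,7,7,8,8,8,9,9,9,10,11,11,13,14,16,18,18,29]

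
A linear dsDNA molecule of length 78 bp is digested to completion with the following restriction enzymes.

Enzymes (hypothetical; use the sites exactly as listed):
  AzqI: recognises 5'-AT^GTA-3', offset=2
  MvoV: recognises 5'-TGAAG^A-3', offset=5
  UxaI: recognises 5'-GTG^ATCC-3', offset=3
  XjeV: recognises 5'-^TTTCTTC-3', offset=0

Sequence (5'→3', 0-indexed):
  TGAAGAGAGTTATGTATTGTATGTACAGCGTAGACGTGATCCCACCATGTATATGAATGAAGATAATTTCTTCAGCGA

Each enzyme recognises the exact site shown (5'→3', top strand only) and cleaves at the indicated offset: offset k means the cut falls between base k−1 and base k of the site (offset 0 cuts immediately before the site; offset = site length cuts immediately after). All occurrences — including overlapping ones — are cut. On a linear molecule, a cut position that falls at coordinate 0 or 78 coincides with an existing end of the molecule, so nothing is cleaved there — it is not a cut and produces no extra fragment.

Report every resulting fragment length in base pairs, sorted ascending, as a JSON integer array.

[4,5,8,9,10,12,14,16]

Scan for sites:
  AzqI (ATGTA, off=2): starts [11, 20, 46] → cuts [13, 22, 48]
  MvoV (TGAAGA, off=5): starts [0, 57] → cuts [5, 62]
  UxaI (GTGATCC, off=3): starts [35] → cuts [38]
  XjeV (TTTCTTC, off=0): starts [66] → cuts [66]

All cut coordinates (distinct, sorted): [5, 13, 22, 38, 48, 62, 66]

Fragments:
  [0,5): 5 bp
  [5,13): 8 bp
  [13,22): 9 bp
  [22,38): 16 bp
  [38,48): 10 bp
  [48,62): 14 bp
  [62,66): 4 bp
  [66,78): 12 bp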